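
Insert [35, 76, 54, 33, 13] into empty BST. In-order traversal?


Insert 35: root
Insert 76: R from 35
Insert 54: R from 35 -> L from 76
Insert 33: L from 35
Insert 13: L from 35 -> L from 33

In-order: [13, 33, 35, 54, 76]


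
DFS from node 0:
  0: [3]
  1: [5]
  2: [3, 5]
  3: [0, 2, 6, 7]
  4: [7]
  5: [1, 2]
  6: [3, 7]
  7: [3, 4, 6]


Visit 0, push [3]
Visit 3, push [7, 6, 2]
Visit 2, push [5]
Visit 5, push [1]
Visit 1, push []
Visit 6, push [7]
Visit 7, push [4]
Visit 4, push []

DFS order: [0, 3, 2, 5, 1, 6, 7, 4]


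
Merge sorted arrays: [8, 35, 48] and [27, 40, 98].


Take 8 from A
Take 27 from B
Take 35 from A
Take 40 from B
Take 48 from A

Merged: [8, 27, 35, 40, 48, 98]


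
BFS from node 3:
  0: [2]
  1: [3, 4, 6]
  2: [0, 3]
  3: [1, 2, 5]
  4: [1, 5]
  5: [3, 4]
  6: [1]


Visit 3, enqueue [1, 2, 5]
Visit 1, enqueue [4, 6]
Visit 2, enqueue [0]
Visit 5, enqueue []
Visit 4, enqueue []
Visit 6, enqueue []
Visit 0, enqueue []

BFS order: [3, 1, 2, 5, 4, 6, 0]


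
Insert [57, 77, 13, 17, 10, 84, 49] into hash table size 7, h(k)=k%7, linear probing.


Insert 57: h=1 -> slot 1
Insert 77: h=0 -> slot 0
Insert 13: h=6 -> slot 6
Insert 17: h=3 -> slot 3
Insert 10: h=3, 1 probes -> slot 4
Insert 84: h=0, 2 probes -> slot 2
Insert 49: h=0, 5 probes -> slot 5

Table: [77, 57, 84, 17, 10, 49, 13]


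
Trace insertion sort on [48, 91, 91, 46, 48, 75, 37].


Initial: [48, 91, 91, 46, 48, 75, 37]
Insert 91: [48, 91, 91, 46, 48, 75, 37]
Insert 91: [48, 91, 91, 46, 48, 75, 37]
Insert 46: [46, 48, 91, 91, 48, 75, 37]
Insert 48: [46, 48, 48, 91, 91, 75, 37]
Insert 75: [46, 48, 48, 75, 91, 91, 37]
Insert 37: [37, 46, 48, 48, 75, 91, 91]

Sorted: [37, 46, 48, 48, 75, 91, 91]


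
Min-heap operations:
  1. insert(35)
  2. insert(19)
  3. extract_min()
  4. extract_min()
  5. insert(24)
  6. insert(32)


insert(35) -> [35]
insert(19) -> [19, 35]
extract_min()->19, [35]
extract_min()->35, []
insert(24) -> [24]
insert(32) -> [24, 32]

Final heap: [24, 32]


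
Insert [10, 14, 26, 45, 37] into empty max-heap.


Insert 10: [10]
Insert 14: [14, 10]
Insert 26: [26, 10, 14]
Insert 45: [45, 26, 14, 10]
Insert 37: [45, 37, 14, 10, 26]

Final heap: [45, 37, 14, 10, 26]


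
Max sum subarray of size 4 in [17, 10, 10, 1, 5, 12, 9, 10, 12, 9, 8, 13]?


[0:4]: 38
[1:5]: 26
[2:6]: 28
[3:7]: 27
[4:8]: 36
[5:9]: 43
[6:10]: 40
[7:11]: 39
[8:12]: 42

Max: 43 at [5:9]


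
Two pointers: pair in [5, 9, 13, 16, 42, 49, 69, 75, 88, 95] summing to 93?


lo=0(5)+hi=9(95)=100
lo=0(5)+hi=8(88)=93

Yes: 5+88=93


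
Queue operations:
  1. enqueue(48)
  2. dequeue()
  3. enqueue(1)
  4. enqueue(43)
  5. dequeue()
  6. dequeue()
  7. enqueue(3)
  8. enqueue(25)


enqueue(48) -> [48]
dequeue()->48, []
enqueue(1) -> [1]
enqueue(43) -> [1, 43]
dequeue()->1, [43]
dequeue()->43, []
enqueue(3) -> [3]
enqueue(25) -> [3, 25]

Final queue: [3, 25]


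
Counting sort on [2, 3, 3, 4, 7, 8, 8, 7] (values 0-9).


Input: [2, 3, 3, 4, 7, 8, 8, 7]
Counts: [0, 0, 1, 2, 1, 0, 0, 2, 2, 0]

Sorted: [2, 3, 3, 4, 7, 7, 8, 8]


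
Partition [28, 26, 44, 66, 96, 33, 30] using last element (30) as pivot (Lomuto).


Pivot: 30
  28 <= 30: advance i (no swap)
  26 <= 30: advance i (no swap)
Place pivot at 2: [28, 26, 30, 66, 96, 33, 44]

Partitioned: [28, 26, 30, 66, 96, 33, 44]


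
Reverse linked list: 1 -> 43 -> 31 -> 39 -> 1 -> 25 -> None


Step 1: curr=1, set curr.next=prev(None) | reversed so far: 1
Step 2: curr=43, set curr.next=prev(1) | reversed so far: 43 -> 1
Step 3: curr=31, set curr.next=prev(43) | reversed so far: 31 -> 43 -> 1
Step 4: curr=39, set curr.next=prev(31) | reversed so far: 39 -> 31 -> 43 -> 1
Step 5: curr=1, set curr.next=prev(39) | reversed so far: 1 -> 39 -> 31 -> 43 -> 1
Step 6: curr=25, set curr.next=prev(1) | reversed so far: 25 -> 1 -> 39 -> 31 -> 43 -> 1

25 -> 1 -> 39 -> 31 -> 43 -> 1 -> None


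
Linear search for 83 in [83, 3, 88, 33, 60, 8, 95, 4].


i=0: 83==83 found!

Found at 0, 1 comps


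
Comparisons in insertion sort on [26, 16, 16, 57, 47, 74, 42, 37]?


Algorithm: insertion sort
Input: [26, 16, 16, 57, 47, 74, 42, 37]
Sorted: [16, 16, 26, 37, 42, 47, 57, 74]

16


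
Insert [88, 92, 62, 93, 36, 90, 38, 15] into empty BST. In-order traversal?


Insert 88: root
Insert 92: R from 88
Insert 62: L from 88
Insert 93: R from 88 -> R from 92
Insert 36: L from 88 -> L from 62
Insert 90: R from 88 -> L from 92
Insert 38: L from 88 -> L from 62 -> R from 36
Insert 15: L from 88 -> L from 62 -> L from 36

In-order: [15, 36, 38, 62, 88, 90, 92, 93]


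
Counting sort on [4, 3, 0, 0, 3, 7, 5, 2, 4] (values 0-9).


Input: [4, 3, 0, 0, 3, 7, 5, 2, 4]
Counts: [2, 0, 1, 2, 2, 1, 0, 1, 0, 0]

Sorted: [0, 0, 2, 3, 3, 4, 4, 5, 7]


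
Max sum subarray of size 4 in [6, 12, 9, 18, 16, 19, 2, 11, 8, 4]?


[0:4]: 45
[1:5]: 55
[2:6]: 62
[3:7]: 55
[4:8]: 48
[5:9]: 40
[6:10]: 25

Max: 62 at [2:6]


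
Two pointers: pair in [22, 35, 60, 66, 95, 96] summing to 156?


lo=0(22)+hi=5(96)=118
lo=1(35)+hi=5(96)=131
lo=2(60)+hi=5(96)=156

Yes: 60+96=156


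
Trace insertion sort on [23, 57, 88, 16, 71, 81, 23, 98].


Initial: [23, 57, 88, 16, 71, 81, 23, 98]
Insert 57: [23, 57, 88, 16, 71, 81, 23, 98]
Insert 88: [23, 57, 88, 16, 71, 81, 23, 98]
Insert 16: [16, 23, 57, 88, 71, 81, 23, 98]
Insert 71: [16, 23, 57, 71, 88, 81, 23, 98]
Insert 81: [16, 23, 57, 71, 81, 88, 23, 98]
Insert 23: [16, 23, 23, 57, 71, 81, 88, 98]
Insert 98: [16, 23, 23, 57, 71, 81, 88, 98]

Sorted: [16, 23, 23, 57, 71, 81, 88, 98]


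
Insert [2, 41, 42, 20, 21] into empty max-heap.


Insert 2: [2]
Insert 41: [41, 2]
Insert 42: [42, 2, 41]
Insert 20: [42, 20, 41, 2]
Insert 21: [42, 21, 41, 2, 20]

Final heap: [42, 21, 41, 2, 20]


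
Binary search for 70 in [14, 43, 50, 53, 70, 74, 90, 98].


Step 1: lo=0, hi=7, mid=3, val=53
Step 2: lo=4, hi=7, mid=5, val=74
Step 3: lo=4, hi=4, mid=4, val=70

Found at index 4


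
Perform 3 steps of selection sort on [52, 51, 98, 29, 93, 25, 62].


Initial: [52, 51, 98, 29, 93, 25, 62]
Step 1: min=25 at 5
  Swap: [25, 51, 98, 29, 93, 52, 62]
Step 2: min=29 at 3
  Swap: [25, 29, 98, 51, 93, 52, 62]
Step 3: min=51 at 3
  Swap: [25, 29, 51, 98, 93, 52, 62]

After 3 steps: [25, 29, 51, 98, 93, 52, 62]


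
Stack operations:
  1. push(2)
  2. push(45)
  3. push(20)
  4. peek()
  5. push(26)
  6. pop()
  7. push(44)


push(2) -> [2]
push(45) -> [2, 45]
push(20) -> [2, 45, 20]
peek()->20
push(26) -> [2, 45, 20, 26]
pop()->26, [2, 45, 20]
push(44) -> [2, 45, 20, 44]

Final stack: [2, 45, 20, 44]


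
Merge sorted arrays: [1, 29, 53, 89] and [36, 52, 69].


Take 1 from A
Take 29 from A
Take 36 from B
Take 52 from B
Take 53 from A
Take 69 from B

Merged: [1, 29, 36, 52, 53, 69, 89]


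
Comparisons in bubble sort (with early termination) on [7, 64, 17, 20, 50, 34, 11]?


Algorithm: bubble sort (with early termination)
Input: [7, 64, 17, 20, 50, 34, 11]
Sorted: [7, 11, 17, 20, 34, 50, 64]

21


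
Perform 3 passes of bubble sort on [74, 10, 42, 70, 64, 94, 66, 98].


Initial: [74, 10, 42, 70, 64, 94, 66, 98]
Pass 1: [10, 42, 70, 64, 74, 66, 94, 98] (5 swaps)
Pass 2: [10, 42, 64, 70, 66, 74, 94, 98] (2 swaps)
Pass 3: [10, 42, 64, 66, 70, 74, 94, 98] (1 swaps)

After 3 passes: [10, 42, 64, 66, 70, 74, 94, 98]


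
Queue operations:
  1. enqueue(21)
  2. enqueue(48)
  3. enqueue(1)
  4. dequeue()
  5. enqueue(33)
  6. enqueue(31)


enqueue(21) -> [21]
enqueue(48) -> [21, 48]
enqueue(1) -> [21, 48, 1]
dequeue()->21, [48, 1]
enqueue(33) -> [48, 1, 33]
enqueue(31) -> [48, 1, 33, 31]

Final queue: [48, 1, 33, 31]


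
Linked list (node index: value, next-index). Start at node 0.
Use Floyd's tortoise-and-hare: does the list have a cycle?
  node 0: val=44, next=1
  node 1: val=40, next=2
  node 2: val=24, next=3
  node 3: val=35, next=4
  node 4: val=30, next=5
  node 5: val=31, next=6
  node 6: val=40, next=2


Floyd's tortoise (slow, +1) and hare (fast, +2):
  init: slow=0, fast=0
  step 1: slow=1, fast=2
  step 2: slow=2, fast=4
  step 3: slow=3, fast=6
  step 4: slow=4, fast=3
  step 5: slow=5, fast=5
  slow == fast at node 5: cycle detected

Cycle: yes


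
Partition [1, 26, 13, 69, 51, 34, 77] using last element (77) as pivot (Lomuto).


Pivot: 77
  1 <= 77: advance i (no swap)
  26 <= 77: advance i (no swap)
  13 <= 77: advance i (no swap)
  69 <= 77: advance i (no swap)
  51 <= 77: advance i (no swap)
  34 <= 77: advance i (no swap)
Place pivot at 6: [1, 26, 13, 69, 51, 34, 77]

Partitioned: [1, 26, 13, 69, 51, 34, 77]


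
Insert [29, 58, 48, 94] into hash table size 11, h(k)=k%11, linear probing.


Insert 29: h=7 -> slot 7
Insert 58: h=3 -> slot 3
Insert 48: h=4 -> slot 4
Insert 94: h=6 -> slot 6

Table: [None, None, None, 58, 48, None, 94, 29, None, None, None]


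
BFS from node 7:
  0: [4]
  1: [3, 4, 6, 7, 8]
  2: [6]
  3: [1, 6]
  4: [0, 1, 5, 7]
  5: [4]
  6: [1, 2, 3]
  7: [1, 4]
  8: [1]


Visit 7, enqueue [1, 4]
Visit 1, enqueue [3, 6, 8]
Visit 4, enqueue [0, 5]
Visit 3, enqueue []
Visit 6, enqueue [2]
Visit 8, enqueue []
Visit 0, enqueue []
Visit 5, enqueue []
Visit 2, enqueue []

BFS order: [7, 1, 4, 3, 6, 8, 0, 5, 2]


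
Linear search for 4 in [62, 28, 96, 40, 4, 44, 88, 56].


i=0: 62!=4
i=1: 28!=4
i=2: 96!=4
i=3: 40!=4
i=4: 4==4 found!

Found at 4, 5 comps


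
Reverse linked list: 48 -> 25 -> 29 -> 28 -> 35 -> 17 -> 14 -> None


Step 1: curr=48, set curr.next=prev(None) | reversed so far: 48
Step 2: curr=25, set curr.next=prev(48) | reversed so far: 25 -> 48
Step 3: curr=29, set curr.next=prev(25) | reversed so far: 29 -> 25 -> 48
Step 4: curr=28, set curr.next=prev(29) | reversed so far: 28 -> 29 -> 25 -> 48
Step 5: curr=35, set curr.next=prev(28) | reversed so far: 35 -> 28 -> 29 -> 25 -> 48
Step 6: curr=17, set curr.next=prev(35) | reversed so far: 17 -> 35 -> 28 -> 29 -> 25 -> 48
Step 7: curr=14, set curr.next=prev(17) | reversed so far: 14 -> 17 -> 35 -> 28 -> 29 -> 25 -> 48

14 -> 17 -> 35 -> 28 -> 29 -> 25 -> 48 -> None


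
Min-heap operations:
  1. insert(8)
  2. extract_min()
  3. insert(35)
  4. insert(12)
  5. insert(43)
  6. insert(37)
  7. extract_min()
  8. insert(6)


insert(8) -> [8]
extract_min()->8, []
insert(35) -> [35]
insert(12) -> [12, 35]
insert(43) -> [12, 35, 43]
insert(37) -> [12, 35, 43, 37]
extract_min()->12, [35, 37, 43]
insert(6) -> [6, 35, 43, 37]

Final heap: [6, 35, 43, 37]


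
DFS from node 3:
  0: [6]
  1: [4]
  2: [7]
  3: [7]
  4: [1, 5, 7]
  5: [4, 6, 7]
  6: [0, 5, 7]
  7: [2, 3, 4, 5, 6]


Visit 3, push [7]
Visit 7, push [6, 5, 4, 2]
Visit 2, push []
Visit 4, push [5, 1]
Visit 1, push []
Visit 5, push [6]
Visit 6, push [0]
Visit 0, push []

DFS order: [3, 7, 2, 4, 1, 5, 6, 0]


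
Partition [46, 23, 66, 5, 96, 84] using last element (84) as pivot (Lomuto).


Pivot: 84
  46 <= 84: advance i (no swap)
  23 <= 84: advance i (no swap)
  66 <= 84: advance i (no swap)
  5 <= 84: advance i (no swap)
Place pivot at 4: [46, 23, 66, 5, 84, 96]

Partitioned: [46, 23, 66, 5, 84, 96]


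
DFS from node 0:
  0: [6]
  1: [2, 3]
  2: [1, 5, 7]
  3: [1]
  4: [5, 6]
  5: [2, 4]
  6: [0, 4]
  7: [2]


Visit 0, push [6]
Visit 6, push [4]
Visit 4, push [5]
Visit 5, push [2]
Visit 2, push [7, 1]
Visit 1, push [3]
Visit 3, push []
Visit 7, push []

DFS order: [0, 6, 4, 5, 2, 1, 3, 7]


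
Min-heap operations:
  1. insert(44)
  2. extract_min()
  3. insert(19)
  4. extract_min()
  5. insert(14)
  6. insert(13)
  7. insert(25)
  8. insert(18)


insert(44) -> [44]
extract_min()->44, []
insert(19) -> [19]
extract_min()->19, []
insert(14) -> [14]
insert(13) -> [13, 14]
insert(25) -> [13, 14, 25]
insert(18) -> [13, 14, 25, 18]

Final heap: [13, 14, 25, 18]


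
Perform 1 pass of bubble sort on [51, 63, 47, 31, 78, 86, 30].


Initial: [51, 63, 47, 31, 78, 86, 30]
Pass 1: [51, 47, 31, 63, 78, 30, 86] (3 swaps)

After 1 pass: [51, 47, 31, 63, 78, 30, 86]


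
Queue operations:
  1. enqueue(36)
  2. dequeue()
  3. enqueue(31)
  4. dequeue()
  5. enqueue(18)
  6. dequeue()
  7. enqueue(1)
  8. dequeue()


enqueue(36) -> [36]
dequeue()->36, []
enqueue(31) -> [31]
dequeue()->31, []
enqueue(18) -> [18]
dequeue()->18, []
enqueue(1) -> [1]
dequeue()->1, []

Final queue: []


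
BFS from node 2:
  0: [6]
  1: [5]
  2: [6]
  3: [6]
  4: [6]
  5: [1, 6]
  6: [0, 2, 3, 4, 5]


Visit 2, enqueue [6]
Visit 6, enqueue [0, 3, 4, 5]
Visit 0, enqueue []
Visit 3, enqueue []
Visit 4, enqueue []
Visit 5, enqueue [1]
Visit 1, enqueue []

BFS order: [2, 6, 0, 3, 4, 5, 1]


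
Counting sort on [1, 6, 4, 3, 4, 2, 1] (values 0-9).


Input: [1, 6, 4, 3, 4, 2, 1]
Counts: [0, 2, 1, 1, 2, 0, 1, 0, 0, 0]

Sorted: [1, 1, 2, 3, 4, 4, 6]


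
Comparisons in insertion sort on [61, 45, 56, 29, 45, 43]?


Algorithm: insertion sort
Input: [61, 45, 56, 29, 45, 43]
Sorted: [29, 43, 45, 45, 56, 61]

14


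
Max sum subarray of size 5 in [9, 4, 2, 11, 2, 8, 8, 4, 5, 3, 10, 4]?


[0:5]: 28
[1:6]: 27
[2:7]: 31
[3:8]: 33
[4:9]: 27
[5:10]: 28
[6:11]: 30
[7:12]: 26

Max: 33 at [3:8]


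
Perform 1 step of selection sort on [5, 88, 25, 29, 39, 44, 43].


Initial: [5, 88, 25, 29, 39, 44, 43]
Step 1: min=5 at 0
  Swap: [5, 88, 25, 29, 39, 44, 43]

After 1 step: [5, 88, 25, 29, 39, 44, 43]


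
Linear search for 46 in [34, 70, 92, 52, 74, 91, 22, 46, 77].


i=0: 34!=46
i=1: 70!=46
i=2: 92!=46
i=3: 52!=46
i=4: 74!=46
i=5: 91!=46
i=6: 22!=46
i=7: 46==46 found!

Found at 7, 8 comps


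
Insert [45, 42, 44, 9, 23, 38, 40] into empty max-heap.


Insert 45: [45]
Insert 42: [45, 42]
Insert 44: [45, 42, 44]
Insert 9: [45, 42, 44, 9]
Insert 23: [45, 42, 44, 9, 23]
Insert 38: [45, 42, 44, 9, 23, 38]
Insert 40: [45, 42, 44, 9, 23, 38, 40]

Final heap: [45, 42, 44, 9, 23, 38, 40]


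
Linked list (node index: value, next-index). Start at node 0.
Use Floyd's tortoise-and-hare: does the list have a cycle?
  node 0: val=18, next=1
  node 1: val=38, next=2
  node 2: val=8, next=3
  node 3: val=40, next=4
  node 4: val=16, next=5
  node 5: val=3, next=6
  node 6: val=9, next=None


Floyd's tortoise (slow, +1) and hare (fast, +2):
  init: slow=0, fast=0
  step 1: slow=1, fast=2
  step 2: slow=2, fast=4
  step 3: slow=3, fast=6
  step 4: fast -> None, no cycle

Cycle: no


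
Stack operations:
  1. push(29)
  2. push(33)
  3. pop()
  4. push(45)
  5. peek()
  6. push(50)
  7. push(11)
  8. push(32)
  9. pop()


push(29) -> [29]
push(33) -> [29, 33]
pop()->33, [29]
push(45) -> [29, 45]
peek()->45
push(50) -> [29, 45, 50]
push(11) -> [29, 45, 50, 11]
push(32) -> [29, 45, 50, 11, 32]
pop()->32, [29, 45, 50, 11]

Final stack: [29, 45, 50, 11]


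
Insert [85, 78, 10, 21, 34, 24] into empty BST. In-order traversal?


Insert 85: root
Insert 78: L from 85
Insert 10: L from 85 -> L from 78
Insert 21: L from 85 -> L from 78 -> R from 10
Insert 34: L from 85 -> L from 78 -> R from 10 -> R from 21
Insert 24: L from 85 -> L from 78 -> R from 10 -> R from 21 -> L from 34

In-order: [10, 21, 24, 34, 78, 85]


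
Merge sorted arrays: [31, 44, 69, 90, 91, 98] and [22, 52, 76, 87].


Take 22 from B
Take 31 from A
Take 44 from A
Take 52 from B
Take 69 from A
Take 76 from B
Take 87 from B

Merged: [22, 31, 44, 52, 69, 76, 87, 90, 91, 98]


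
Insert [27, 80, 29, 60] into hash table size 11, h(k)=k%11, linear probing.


Insert 27: h=5 -> slot 5
Insert 80: h=3 -> slot 3
Insert 29: h=7 -> slot 7
Insert 60: h=5, 1 probes -> slot 6

Table: [None, None, None, 80, None, 27, 60, 29, None, None, None]


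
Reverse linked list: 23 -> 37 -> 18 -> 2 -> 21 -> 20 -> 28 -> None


Step 1: curr=23, set curr.next=prev(None) | reversed so far: 23
Step 2: curr=37, set curr.next=prev(23) | reversed so far: 37 -> 23
Step 3: curr=18, set curr.next=prev(37) | reversed so far: 18 -> 37 -> 23
Step 4: curr=2, set curr.next=prev(18) | reversed so far: 2 -> 18 -> 37 -> 23
Step 5: curr=21, set curr.next=prev(2) | reversed so far: 21 -> 2 -> 18 -> 37 -> 23
Step 6: curr=20, set curr.next=prev(21) | reversed so far: 20 -> 21 -> 2 -> 18 -> 37 -> 23
Step 7: curr=28, set curr.next=prev(20) | reversed so far: 28 -> 20 -> 21 -> 2 -> 18 -> 37 -> 23

28 -> 20 -> 21 -> 2 -> 18 -> 37 -> 23 -> None


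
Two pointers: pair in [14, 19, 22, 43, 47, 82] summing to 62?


lo=0(14)+hi=5(82)=96
lo=0(14)+hi=4(47)=61
lo=1(19)+hi=4(47)=66
lo=1(19)+hi=3(43)=62

Yes: 19+43=62


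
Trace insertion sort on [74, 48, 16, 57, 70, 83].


Initial: [74, 48, 16, 57, 70, 83]
Insert 48: [48, 74, 16, 57, 70, 83]
Insert 16: [16, 48, 74, 57, 70, 83]
Insert 57: [16, 48, 57, 74, 70, 83]
Insert 70: [16, 48, 57, 70, 74, 83]
Insert 83: [16, 48, 57, 70, 74, 83]

Sorted: [16, 48, 57, 70, 74, 83]


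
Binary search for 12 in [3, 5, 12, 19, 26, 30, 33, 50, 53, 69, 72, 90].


Step 1: lo=0, hi=11, mid=5, val=30
Step 2: lo=0, hi=4, mid=2, val=12

Found at index 2


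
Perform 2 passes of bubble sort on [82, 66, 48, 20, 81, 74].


Initial: [82, 66, 48, 20, 81, 74]
Pass 1: [66, 48, 20, 81, 74, 82] (5 swaps)
Pass 2: [48, 20, 66, 74, 81, 82] (3 swaps)

After 2 passes: [48, 20, 66, 74, 81, 82]


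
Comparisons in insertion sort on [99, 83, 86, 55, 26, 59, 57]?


Algorithm: insertion sort
Input: [99, 83, 86, 55, 26, 59, 57]
Sorted: [26, 55, 57, 59, 83, 86, 99]

19


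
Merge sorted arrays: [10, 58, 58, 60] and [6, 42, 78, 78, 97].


Take 6 from B
Take 10 from A
Take 42 from B
Take 58 from A
Take 58 from A
Take 60 from A

Merged: [6, 10, 42, 58, 58, 60, 78, 78, 97]


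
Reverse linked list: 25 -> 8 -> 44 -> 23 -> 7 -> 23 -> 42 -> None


Step 1: curr=25, set curr.next=prev(None) | reversed so far: 25
Step 2: curr=8, set curr.next=prev(25) | reversed so far: 8 -> 25
Step 3: curr=44, set curr.next=prev(8) | reversed so far: 44 -> 8 -> 25
Step 4: curr=23, set curr.next=prev(44) | reversed so far: 23 -> 44 -> 8 -> 25
Step 5: curr=7, set curr.next=prev(23) | reversed so far: 7 -> 23 -> 44 -> 8 -> 25
Step 6: curr=23, set curr.next=prev(7) | reversed so far: 23 -> 7 -> 23 -> 44 -> 8 -> 25
Step 7: curr=42, set curr.next=prev(23) | reversed so far: 42 -> 23 -> 7 -> 23 -> 44 -> 8 -> 25

42 -> 23 -> 7 -> 23 -> 44 -> 8 -> 25 -> None


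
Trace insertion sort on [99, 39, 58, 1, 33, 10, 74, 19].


Initial: [99, 39, 58, 1, 33, 10, 74, 19]
Insert 39: [39, 99, 58, 1, 33, 10, 74, 19]
Insert 58: [39, 58, 99, 1, 33, 10, 74, 19]
Insert 1: [1, 39, 58, 99, 33, 10, 74, 19]
Insert 33: [1, 33, 39, 58, 99, 10, 74, 19]
Insert 10: [1, 10, 33, 39, 58, 99, 74, 19]
Insert 74: [1, 10, 33, 39, 58, 74, 99, 19]
Insert 19: [1, 10, 19, 33, 39, 58, 74, 99]

Sorted: [1, 10, 19, 33, 39, 58, 74, 99]


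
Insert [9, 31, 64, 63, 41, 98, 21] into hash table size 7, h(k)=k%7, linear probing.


Insert 9: h=2 -> slot 2
Insert 31: h=3 -> slot 3
Insert 64: h=1 -> slot 1
Insert 63: h=0 -> slot 0
Insert 41: h=6 -> slot 6
Insert 98: h=0, 4 probes -> slot 4
Insert 21: h=0, 5 probes -> slot 5

Table: [63, 64, 9, 31, 98, 21, 41]


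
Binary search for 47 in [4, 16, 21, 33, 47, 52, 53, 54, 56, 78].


Step 1: lo=0, hi=9, mid=4, val=47

Found at index 4


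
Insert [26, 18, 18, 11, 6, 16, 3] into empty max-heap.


Insert 26: [26]
Insert 18: [26, 18]
Insert 18: [26, 18, 18]
Insert 11: [26, 18, 18, 11]
Insert 6: [26, 18, 18, 11, 6]
Insert 16: [26, 18, 18, 11, 6, 16]
Insert 3: [26, 18, 18, 11, 6, 16, 3]

Final heap: [26, 18, 18, 11, 6, 16, 3]


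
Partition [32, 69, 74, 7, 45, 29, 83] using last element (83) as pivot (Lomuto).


Pivot: 83
  32 <= 83: advance i (no swap)
  69 <= 83: advance i (no swap)
  74 <= 83: advance i (no swap)
  7 <= 83: advance i (no swap)
  45 <= 83: advance i (no swap)
  29 <= 83: advance i (no swap)
Place pivot at 6: [32, 69, 74, 7, 45, 29, 83]

Partitioned: [32, 69, 74, 7, 45, 29, 83]


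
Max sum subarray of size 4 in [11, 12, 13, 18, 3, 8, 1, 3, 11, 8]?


[0:4]: 54
[1:5]: 46
[2:6]: 42
[3:7]: 30
[4:8]: 15
[5:9]: 23
[6:10]: 23

Max: 54 at [0:4]


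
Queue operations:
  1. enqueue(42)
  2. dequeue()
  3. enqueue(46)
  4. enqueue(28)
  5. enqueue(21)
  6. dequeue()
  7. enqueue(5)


enqueue(42) -> [42]
dequeue()->42, []
enqueue(46) -> [46]
enqueue(28) -> [46, 28]
enqueue(21) -> [46, 28, 21]
dequeue()->46, [28, 21]
enqueue(5) -> [28, 21, 5]

Final queue: [28, 21, 5]


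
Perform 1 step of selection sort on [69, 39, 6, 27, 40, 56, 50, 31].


Initial: [69, 39, 6, 27, 40, 56, 50, 31]
Step 1: min=6 at 2
  Swap: [6, 39, 69, 27, 40, 56, 50, 31]

After 1 step: [6, 39, 69, 27, 40, 56, 50, 31]


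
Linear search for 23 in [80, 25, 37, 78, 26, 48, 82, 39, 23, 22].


i=0: 80!=23
i=1: 25!=23
i=2: 37!=23
i=3: 78!=23
i=4: 26!=23
i=5: 48!=23
i=6: 82!=23
i=7: 39!=23
i=8: 23==23 found!

Found at 8, 9 comps


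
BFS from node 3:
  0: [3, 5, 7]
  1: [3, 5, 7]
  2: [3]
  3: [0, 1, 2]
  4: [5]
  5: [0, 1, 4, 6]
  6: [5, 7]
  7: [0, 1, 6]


Visit 3, enqueue [0, 1, 2]
Visit 0, enqueue [5, 7]
Visit 1, enqueue []
Visit 2, enqueue []
Visit 5, enqueue [4, 6]
Visit 7, enqueue []
Visit 4, enqueue []
Visit 6, enqueue []

BFS order: [3, 0, 1, 2, 5, 7, 4, 6]


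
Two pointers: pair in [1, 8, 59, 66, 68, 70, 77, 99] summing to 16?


lo=0(1)+hi=7(99)=100
lo=0(1)+hi=6(77)=78
lo=0(1)+hi=5(70)=71
lo=0(1)+hi=4(68)=69
lo=0(1)+hi=3(66)=67
lo=0(1)+hi=2(59)=60
lo=0(1)+hi=1(8)=9

No pair found


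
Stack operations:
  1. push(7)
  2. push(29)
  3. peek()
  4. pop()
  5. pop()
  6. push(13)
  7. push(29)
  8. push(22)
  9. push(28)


push(7) -> [7]
push(29) -> [7, 29]
peek()->29
pop()->29, [7]
pop()->7, []
push(13) -> [13]
push(29) -> [13, 29]
push(22) -> [13, 29, 22]
push(28) -> [13, 29, 22, 28]

Final stack: [13, 29, 22, 28]


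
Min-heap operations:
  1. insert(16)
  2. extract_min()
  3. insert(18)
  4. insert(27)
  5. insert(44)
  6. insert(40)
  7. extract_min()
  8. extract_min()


insert(16) -> [16]
extract_min()->16, []
insert(18) -> [18]
insert(27) -> [18, 27]
insert(44) -> [18, 27, 44]
insert(40) -> [18, 27, 44, 40]
extract_min()->18, [27, 40, 44]
extract_min()->27, [40, 44]

Final heap: [40, 44]


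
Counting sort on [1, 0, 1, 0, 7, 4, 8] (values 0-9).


Input: [1, 0, 1, 0, 7, 4, 8]
Counts: [2, 2, 0, 0, 1, 0, 0, 1, 1, 0]

Sorted: [0, 0, 1, 1, 4, 7, 8]


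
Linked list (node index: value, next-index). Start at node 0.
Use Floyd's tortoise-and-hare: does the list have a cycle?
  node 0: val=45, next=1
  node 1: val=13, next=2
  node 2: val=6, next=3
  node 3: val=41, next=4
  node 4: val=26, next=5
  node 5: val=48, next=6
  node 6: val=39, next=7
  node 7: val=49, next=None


Floyd's tortoise (slow, +1) and hare (fast, +2):
  init: slow=0, fast=0
  step 1: slow=1, fast=2
  step 2: slow=2, fast=4
  step 3: slow=3, fast=6
  step 4: fast 6->7->None, no cycle

Cycle: no


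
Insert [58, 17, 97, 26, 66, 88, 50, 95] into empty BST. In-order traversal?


Insert 58: root
Insert 17: L from 58
Insert 97: R from 58
Insert 26: L from 58 -> R from 17
Insert 66: R from 58 -> L from 97
Insert 88: R from 58 -> L from 97 -> R from 66
Insert 50: L from 58 -> R from 17 -> R from 26
Insert 95: R from 58 -> L from 97 -> R from 66 -> R from 88

In-order: [17, 26, 50, 58, 66, 88, 95, 97]


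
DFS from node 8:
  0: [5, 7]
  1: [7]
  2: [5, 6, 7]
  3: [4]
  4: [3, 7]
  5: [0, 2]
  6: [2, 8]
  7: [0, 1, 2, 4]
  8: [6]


Visit 8, push [6]
Visit 6, push [2]
Visit 2, push [7, 5]
Visit 5, push [0]
Visit 0, push [7]
Visit 7, push [4, 1]
Visit 1, push []
Visit 4, push [3]
Visit 3, push []

DFS order: [8, 6, 2, 5, 0, 7, 1, 4, 3]


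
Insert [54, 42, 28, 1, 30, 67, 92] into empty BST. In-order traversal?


Insert 54: root
Insert 42: L from 54
Insert 28: L from 54 -> L from 42
Insert 1: L from 54 -> L from 42 -> L from 28
Insert 30: L from 54 -> L from 42 -> R from 28
Insert 67: R from 54
Insert 92: R from 54 -> R from 67

In-order: [1, 28, 30, 42, 54, 67, 92]


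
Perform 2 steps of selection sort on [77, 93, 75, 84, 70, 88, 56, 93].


Initial: [77, 93, 75, 84, 70, 88, 56, 93]
Step 1: min=56 at 6
  Swap: [56, 93, 75, 84, 70, 88, 77, 93]
Step 2: min=70 at 4
  Swap: [56, 70, 75, 84, 93, 88, 77, 93]

After 2 steps: [56, 70, 75, 84, 93, 88, 77, 93]


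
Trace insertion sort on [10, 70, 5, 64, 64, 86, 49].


Initial: [10, 70, 5, 64, 64, 86, 49]
Insert 70: [10, 70, 5, 64, 64, 86, 49]
Insert 5: [5, 10, 70, 64, 64, 86, 49]
Insert 64: [5, 10, 64, 70, 64, 86, 49]
Insert 64: [5, 10, 64, 64, 70, 86, 49]
Insert 86: [5, 10, 64, 64, 70, 86, 49]
Insert 49: [5, 10, 49, 64, 64, 70, 86]

Sorted: [5, 10, 49, 64, 64, 70, 86]


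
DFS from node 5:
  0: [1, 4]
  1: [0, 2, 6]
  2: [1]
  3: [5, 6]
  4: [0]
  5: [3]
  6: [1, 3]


Visit 5, push [3]
Visit 3, push [6]
Visit 6, push [1]
Visit 1, push [2, 0]
Visit 0, push [4]
Visit 4, push []
Visit 2, push []

DFS order: [5, 3, 6, 1, 0, 4, 2]


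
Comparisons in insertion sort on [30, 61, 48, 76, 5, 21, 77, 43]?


Algorithm: insertion sort
Input: [30, 61, 48, 76, 5, 21, 77, 43]
Sorted: [5, 21, 30, 43, 48, 61, 76, 77]

19


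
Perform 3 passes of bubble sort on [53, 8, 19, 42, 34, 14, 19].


Initial: [53, 8, 19, 42, 34, 14, 19]
Pass 1: [8, 19, 42, 34, 14, 19, 53] (6 swaps)
Pass 2: [8, 19, 34, 14, 19, 42, 53] (3 swaps)
Pass 3: [8, 19, 14, 19, 34, 42, 53] (2 swaps)

After 3 passes: [8, 19, 14, 19, 34, 42, 53]


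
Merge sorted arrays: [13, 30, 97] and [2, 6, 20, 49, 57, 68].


Take 2 from B
Take 6 from B
Take 13 from A
Take 20 from B
Take 30 from A
Take 49 from B
Take 57 from B
Take 68 from B

Merged: [2, 6, 13, 20, 30, 49, 57, 68, 97]


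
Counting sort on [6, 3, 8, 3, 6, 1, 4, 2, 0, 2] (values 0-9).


Input: [6, 3, 8, 3, 6, 1, 4, 2, 0, 2]
Counts: [1, 1, 2, 2, 1, 0, 2, 0, 1, 0]

Sorted: [0, 1, 2, 2, 3, 3, 4, 6, 6, 8]


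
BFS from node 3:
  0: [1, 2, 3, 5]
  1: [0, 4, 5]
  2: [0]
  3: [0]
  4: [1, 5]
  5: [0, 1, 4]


Visit 3, enqueue [0]
Visit 0, enqueue [1, 2, 5]
Visit 1, enqueue [4]
Visit 2, enqueue []
Visit 5, enqueue []
Visit 4, enqueue []

BFS order: [3, 0, 1, 2, 5, 4]


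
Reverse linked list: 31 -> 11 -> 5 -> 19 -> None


Step 1: curr=31, set curr.next=prev(None) | reversed so far: 31
Step 2: curr=11, set curr.next=prev(31) | reversed so far: 11 -> 31
Step 3: curr=5, set curr.next=prev(11) | reversed so far: 5 -> 11 -> 31
Step 4: curr=19, set curr.next=prev(5) | reversed so far: 19 -> 5 -> 11 -> 31

19 -> 5 -> 11 -> 31 -> None


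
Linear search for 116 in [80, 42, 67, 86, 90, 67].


i=0: 80!=116
i=1: 42!=116
i=2: 67!=116
i=3: 86!=116
i=4: 90!=116
i=5: 67!=116

Not found, 6 comps


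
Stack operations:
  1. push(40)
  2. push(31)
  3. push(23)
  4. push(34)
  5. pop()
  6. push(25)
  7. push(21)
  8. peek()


push(40) -> [40]
push(31) -> [40, 31]
push(23) -> [40, 31, 23]
push(34) -> [40, 31, 23, 34]
pop()->34, [40, 31, 23]
push(25) -> [40, 31, 23, 25]
push(21) -> [40, 31, 23, 25, 21]
peek()->21

Final stack: [40, 31, 23, 25, 21]


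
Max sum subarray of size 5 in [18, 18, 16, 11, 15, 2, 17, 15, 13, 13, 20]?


[0:5]: 78
[1:6]: 62
[2:7]: 61
[3:8]: 60
[4:9]: 62
[5:10]: 60
[6:11]: 78

Max: 78 at [0:5]


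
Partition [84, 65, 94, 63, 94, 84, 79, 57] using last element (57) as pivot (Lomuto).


Pivot: 57
Place pivot at 0: [57, 65, 94, 63, 94, 84, 79, 84]

Partitioned: [57, 65, 94, 63, 94, 84, 79, 84]


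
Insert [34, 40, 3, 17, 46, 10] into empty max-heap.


Insert 34: [34]
Insert 40: [40, 34]
Insert 3: [40, 34, 3]
Insert 17: [40, 34, 3, 17]
Insert 46: [46, 40, 3, 17, 34]
Insert 10: [46, 40, 10, 17, 34, 3]

Final heap: [46, 40, 10, 17, 34, 3]


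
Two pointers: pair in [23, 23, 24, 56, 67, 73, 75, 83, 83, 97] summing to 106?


lo=0(23)+hi=9(97)=120
lo=0(23)+hi=8(83)=106

Yes: 23+83=106


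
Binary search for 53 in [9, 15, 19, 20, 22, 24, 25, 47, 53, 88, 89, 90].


Step 1: lo=0, hi=11, mid=5, val=24
Step 2: lo=6, hi=11, mid=8, val=53

Found at index 8


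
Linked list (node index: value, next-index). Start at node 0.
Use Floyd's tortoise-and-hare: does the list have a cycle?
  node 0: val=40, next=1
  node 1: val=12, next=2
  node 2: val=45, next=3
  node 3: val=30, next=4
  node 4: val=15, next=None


Floyd's tortoise (slow, +1) and hare (fast, +2):
  init: slow=0, fast=0
  step 1: slow=1, fast=2
  step 2: slow=2, fast=4
  step 3: fast -> None, no cycle

Cycle: no


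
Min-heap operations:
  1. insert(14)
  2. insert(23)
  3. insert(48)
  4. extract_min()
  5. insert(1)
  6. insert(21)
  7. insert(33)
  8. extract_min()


insert(14) -> [14]
insert(23) -> [14, 23]
insert(48) -> [14, 23, 48]
extract_min()->14, [23, 48]
insert(1) -> [1, 48, 23]
insert(21) -> [1, 21, 23, 48]
insert(33) -> [1, 21, 23, 48, 33]
extract_min()->1, [21, 33, 23, 48]

Final heap: [21, 33, 23, 48]


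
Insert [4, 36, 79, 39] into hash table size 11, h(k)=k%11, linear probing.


Insert 4: h=4 -> slot 4
Insert 36: h=3 -> slot 3
Insert 79: h=2 -> slot 2
Insert 39: h=6 -> slot 6

Table: [None, None, 79, 36, 4, None, 39, None, None, None, None]


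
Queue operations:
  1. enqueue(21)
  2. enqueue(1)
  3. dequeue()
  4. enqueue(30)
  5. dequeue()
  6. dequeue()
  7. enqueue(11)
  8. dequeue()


enqueue(21) -> [21]
enqueue(1) -> [21, 1]
dequeue()->21, [1]
enqueue(30) -> [1, 30]
dequeue()->1, [30]
dequeue()->30, []
enqueue(11) -> [11]
dequeue()->11, []

Final queue: []


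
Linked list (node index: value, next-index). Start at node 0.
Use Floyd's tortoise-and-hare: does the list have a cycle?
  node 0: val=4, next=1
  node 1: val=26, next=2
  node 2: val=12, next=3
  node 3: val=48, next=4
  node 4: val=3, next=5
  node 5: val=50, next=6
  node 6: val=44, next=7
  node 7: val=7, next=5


Floyd's tortoise (slow, +1) and hare (fast, +2):
  init: slow=0, fast=0
  step 1: slow=1, fast=2
  step 2: slow=2, fast=4
  step 3: slow=3, fast=6
  step 4: slow=4, fast=5
  step 5: slow=5, fast=7
  step 6: slow=6, fast=6
  slow == fast at node 6: cycle detected

Cycle: yes


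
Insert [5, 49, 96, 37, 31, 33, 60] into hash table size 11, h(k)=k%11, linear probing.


Insert 5: h=5 -> slot 5
Insert 49: h=5, 1 probes -> slot 6
Insert 96: h=8 -> slot 8
Insert 37: h=4 -> slot 4
Insert 31: h=9 -> slot 9
Insert 33: h=0 -> slot 0
Insert 60: h=5, 2 probes -> slot 7

Table: [33, None, None, None, 37, 5, 49, 60, 96, 31, None]


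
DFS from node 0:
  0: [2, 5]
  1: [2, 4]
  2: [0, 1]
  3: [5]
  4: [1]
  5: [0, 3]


Visit 0, push [5, 2]
Visit 2, push [1]
Visit 1, push [4]
Visit 4, push []
Visit 5, push [3]
Visit 3, push []

DFS order: [0, 2, 1, 4, 5, 3]


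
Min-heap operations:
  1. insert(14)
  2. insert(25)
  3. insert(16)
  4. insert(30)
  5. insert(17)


insert(14) -> [14]
insert(25) -> [14, 25]
insert(16) -> [14, 25, 16]
insert(30) -> [14, 25, 16, 30]
insert(17) -> [14, 17, 16, 30, 25]

Final heap: [14, 17, 16, 30, 25]


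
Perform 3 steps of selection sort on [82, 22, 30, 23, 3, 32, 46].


Initial: [82, 22, 30, 23, 3, 32, 46]
Step 1: min=3 at 4
  Swap: [3, 22, 30, 23, 82, 32, 46]
Step 2: min=22 at 1
  Swap: [3, 22, 30, 23, 82, 32, 46]
Step 3: min=23 at 3
  Swap: [3, 22, 23, 30, 82, 32, 46]

After 3 steps: [3, 22, 23, 30, 82, 32, 46]


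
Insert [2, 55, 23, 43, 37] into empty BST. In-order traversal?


Insert 2: root
Insert 55: R from 2
Insert 23: R from 2 -> L from 55
Insert 43: R from 2 -> L from 55 -> R from 23
Insert 37: R from 2 -> L from 55 -> R from 23 -> L from 43

In-order: [2, 23, 37, 43, 55]


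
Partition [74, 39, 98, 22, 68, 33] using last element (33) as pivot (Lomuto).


Pivot: 33
  22 <= 33: swap -> [22, 39, 98, 74, 68, 33]
Place pivot at 1: [22, 33, 98, 74, 68, 39]

Partitioned: [22, 33, 98, 74, 68, 39]


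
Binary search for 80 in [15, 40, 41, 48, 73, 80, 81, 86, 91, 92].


Step 1: lo=0, hi=9, mid=4, val=73
Step 2: lo=5, hi=9, mid=7, val=86
Step 3: lo=5, hi=6, mid=5, val=80

Found at index 5


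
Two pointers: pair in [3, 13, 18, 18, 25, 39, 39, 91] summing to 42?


lo=0(3)+hi=7(91)=94
lo=0(3)+hi=6(39)=42

Yes: 3+39=42


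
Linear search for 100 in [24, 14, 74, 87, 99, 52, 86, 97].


i=0: 24!=100
i=1: 14!=100
i=2: 74!=100
i=3: 87!=100
i=4: 99!=100
i=5: 52!=100
i=6: 86!=100
i=7: 97!=100

Not found, 8 comps


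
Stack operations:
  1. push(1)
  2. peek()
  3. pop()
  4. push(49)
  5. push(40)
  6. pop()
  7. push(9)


push(1) -> [1]
peek()->1
pop()->1, []
push(49) -> [49]
push(40) -> [49, 40]
pop()->40, [49]
push(9) -> [49, 9]

Final stack: [49, 9]


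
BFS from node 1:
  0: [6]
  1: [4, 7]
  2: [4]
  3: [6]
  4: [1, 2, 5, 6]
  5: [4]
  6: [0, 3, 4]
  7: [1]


Visit 1, enqueue [4, 7]
Visit 4, enqueue [2, 5, 6]
Visit 7, enqueue []
Visit 2, enqueue []
Visit 5, enqueue []
Visit 6, enqueue [0, 3]
Visit 0, enqueue []
Visit 3, enqueue []

BFS order: [1, 4, 7, 2, 5, 6, 0, 3]


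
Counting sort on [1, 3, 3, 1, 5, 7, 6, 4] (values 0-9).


Input: [1, 3, 3, 1, 5, 7, 6, 4]
Counts: [0, 2, 0, 2, 1, 1, 1, 1, 0, 0]

Sorted: [1, 1, 3, 3, 4, 5, 6, 7]


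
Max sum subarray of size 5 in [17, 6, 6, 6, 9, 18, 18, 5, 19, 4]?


[0:5]: 44
[1:6]: 45
[2:7]: 57
[3:8]: 56
[4:9]: 69
[5:10]: 64

Max: 69 at [4:9]


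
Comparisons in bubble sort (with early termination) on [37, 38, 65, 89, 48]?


Algorithm: bubble sort (with early termination)
Input: [37, 38, 65, 89, 48]
Sorted: [37, 38, 48, 65, 89]

9


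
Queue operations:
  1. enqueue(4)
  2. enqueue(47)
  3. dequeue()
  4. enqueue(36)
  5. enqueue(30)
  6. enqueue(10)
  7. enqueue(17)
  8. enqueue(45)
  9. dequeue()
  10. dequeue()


enqueue(4) -> [4]
enqueue(47) -> [4, 47]
dequeue()->4, [47]
enqueue(36) -> [47, 36]
enqueue(30) -> [47, 36, 30]
enqueue(10) -> [47, 36, 30, 10]
enqueue(17) -> [47, 36, 30, 10, 17]
enqueue(45) -> [47, 36, 30, 10, 17, 45]
dequeue()->47, [36, 30, 10, 17, 45]
dequeue()->36, [30, 10, 17, 45]

Final queue: [30, 10, 17, 45]


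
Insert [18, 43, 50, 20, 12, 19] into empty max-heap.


Insert 18: [18]
Insert 43: [43, 18]
Insert 50: [50, 18, 43]
Insert 20: [50, 20, 43, 18]
Insert 12: [50, 20, 43, 18, 12]
Insert 19: [50, 20, 43, 18, 12, 19]

Final heap: [50, 20, 43, 18, 12, 19]


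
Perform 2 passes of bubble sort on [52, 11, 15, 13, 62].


Initial: [52, 11, 15, 13, 62]
Pass 1: [11, 15, 13, 52, 62] (3 swaps)
Pass 2: [11, 13, 15, 52, 62] (1 swaps)

After 2 passes: [11, 13, 15, 52, 62]


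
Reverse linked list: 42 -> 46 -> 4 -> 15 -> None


Step 1: curr=42, set curr.next=prev(None) | reversed so far: 42
Step 2: curr=46, set curr.next=prev(42) | reversed so far: 46 -> 42
Step 3: curr=4, set curr.next=prev(46) | reversed so far: 4 -> 46 -> 42
Step 4: curr=15, set curr.next=prev(4) | reversed so far: 15 -> 4 -> 46 -> 42

15 -> 4 -> 46 -> 42 -> None


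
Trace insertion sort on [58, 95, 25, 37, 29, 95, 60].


Initial: [58, 95, 25, 37, 29, 95, 60]
Insert 95: [58, 95, 25, 37, 29, 95, 60]
Insert 25: [25, 58, 95, 37, 29, 95, 60]
Insert 37: [25, 37, 58, 95, 29, 95, 60]
Insert 29: [25, 29, 37, 58, 95, 95, 60]
Insert 95: [25, 29, 37, 58, 95, 95, 60]
Insert 60: [25, 29, 37, 58, 60, 95, 95]

Sorted: [25, 29, 37, 58, 60, 95, 95]


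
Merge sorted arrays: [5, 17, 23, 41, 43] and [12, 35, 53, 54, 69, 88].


Take 5 from A
Take 12 from B
Take 17 from A
Take 23 from A
Take 35 from B
Take 41 from A
Take 43 from A

Merged: [5, 12, 17, 23, 35, 41, 43, 53, 54, 69, 88]


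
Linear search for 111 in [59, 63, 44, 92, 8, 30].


i=0: 59!=111
i=1: 63!=111
i=2: 44!=111
i=3: 92!=111
i=4: 8!=111
i=5: 30!=111

Not found, 6 comps


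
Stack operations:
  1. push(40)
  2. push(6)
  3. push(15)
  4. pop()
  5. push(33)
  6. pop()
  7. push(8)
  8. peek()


push(40) -> [40]
push(6) -> [40, 6]
push(15) -> [40, 6, 15]
pop()->15, [40, 6]
push(33) -> [40, 6, 33]
pop()->33, [40, 6]
push(8) -> [40, 6, 8]
peek()->8

Final stack: [40, 6, 8]


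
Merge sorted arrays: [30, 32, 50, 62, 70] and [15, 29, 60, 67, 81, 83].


Take 15 from B
Take 29 from B
Take 30 from A
Take 32 from A
Take 50 from A
Take 60 from B
Take 62 from A
Take 67 from B
Take 70 from A

Merged: [15, 29, 30, 32, 50, 60, 62, 67, 70, 81, 83]


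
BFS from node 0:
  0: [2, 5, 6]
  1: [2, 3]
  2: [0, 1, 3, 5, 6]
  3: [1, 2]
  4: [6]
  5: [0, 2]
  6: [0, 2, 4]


Visit 0, enqueue [2, 5, 6]
Visit 2, enqueue [1, 3]
Visit 5, enqueue []
Visit 6, enqueue [4]
Visit 1, enqueue []
Visit 3, enqueue []
Visit 4, enqueue []

BFS order: [0, 2, 5, 6, 1, 3, 4]


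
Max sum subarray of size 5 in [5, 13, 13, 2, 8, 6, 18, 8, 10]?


[0:5]: 41
[1:6]: 42
[2:7]: 47
[3:8]: 42
[4:9]: 50

Max: 50 at [4:9]


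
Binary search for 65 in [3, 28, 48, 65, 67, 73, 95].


Step 1: lo=0, hi=6, mid=3, val=65

Found at index 3


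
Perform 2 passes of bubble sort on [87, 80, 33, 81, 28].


Initial: [87, 80, 33, 81, 28]
Pass 1: [80, 33, 81, 28, 87] (4 swaps)
Pass 2: [33, 80, 28, 81, 87] (2 swaps)

After 2 passes: [33, 80, 28, 81, 87]


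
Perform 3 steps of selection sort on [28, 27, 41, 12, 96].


Initial: [28, 27, 41, 12, 96]
Step 1: min=12 at 3
  Swap: [12, 27, 41, 28, 96]
Step 2: min=27 at 1
  Swap: [12, 27, 41, 28, 96]
Step 3: min=28 at 3
  Swap: [12, 27, 28, 41, 96]

After 3 steps: [12, 27, 28, 41, 96]


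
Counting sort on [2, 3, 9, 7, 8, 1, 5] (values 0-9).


Input: [2, 3, 9, 7, 8, 1, 5]
Counts: [0, 1, 1, 1, 0, 1, 0, 1, 1, 1]

Sorted: [1, 2, 3, 5, 7, 8, 9]


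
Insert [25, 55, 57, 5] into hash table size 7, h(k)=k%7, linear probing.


Insert 25: h=4 -> slot 4
Insert 55: h=6 -> slot 6
Insert 57: h=1 -> slot 1
Insert 5: h=5 -> slot 5

Table: [None, 57, None, None, 25, 5, 55]


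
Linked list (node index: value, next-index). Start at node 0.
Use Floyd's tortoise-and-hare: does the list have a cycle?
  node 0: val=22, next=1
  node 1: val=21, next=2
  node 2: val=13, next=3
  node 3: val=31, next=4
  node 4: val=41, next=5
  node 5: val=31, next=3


Floyd's tortoise (slow, +1) and hare (fast, +2):
  init: slow=0, fast=0
  step 1: slow=1, fast=2
  step 2: slow=2, fast=4
  step 3: slow=3, fast=3
  slow == fast at node 3: cycle detected

Cycle: yes


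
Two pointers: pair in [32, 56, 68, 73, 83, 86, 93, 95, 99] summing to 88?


lo=0(32)+hi=8(99)=131
lo=0(32)+hi=7(95)=127
lo=0(32)+hi=6(93)=125
lo=0(32)+hi=5(86)=118
lo=0(32)+hi=4(83)=115
lo=0(32)+hi=3(73)=105
lo=0(32)+hi=2(68)=100
lo=0(32)+hi=1(56)=88

Yes: 32+56=88


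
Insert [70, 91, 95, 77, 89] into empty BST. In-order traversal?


Insert 70: root
Insert 91: R from 70
Insert 95: R from 70 -> R from 91
Insert 77: R from 70 -> L from 91
Insert 89: R from 70 -> L from 91 -> R from 77

In-order: [70, 77, 89, 91, 95]


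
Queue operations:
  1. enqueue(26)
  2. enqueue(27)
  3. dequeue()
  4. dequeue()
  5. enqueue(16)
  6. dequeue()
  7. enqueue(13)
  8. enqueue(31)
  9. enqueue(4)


enqueue(26) -> [26]
enqueue(27) -> [26, 27]
dequeue()->26, [27]
dequeue()->27, []
enqueue(16) -> [16]
dequeue()->16, []
enqueue(13) -> [13]
enqueue(31) -> [13, 31]
enqueue(4) -> [13, 31, 4]

Final queue: [13, 31, 4]


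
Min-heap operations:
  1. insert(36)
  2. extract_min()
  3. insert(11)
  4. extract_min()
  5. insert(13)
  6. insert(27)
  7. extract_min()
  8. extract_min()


insert(36) -> [36]
extract_min()->36, []
insert(11) -> [11]
extract_min()->11, []
insert(13) -> [13]
insert(27) -> [13, 27]
extract_min()->13, [27]
extract_min()->27, []

Final heap: []


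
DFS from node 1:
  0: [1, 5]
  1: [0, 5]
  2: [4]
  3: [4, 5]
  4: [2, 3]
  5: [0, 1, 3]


Visit 1, push [5, 0]
Visit 0, push [5]
Visit 5, push [3]
Visit 3, push [4]
Visit 4, push [2]
Visit 2, push []

DFS order: [1, 0, 5, 3, 4, 2]


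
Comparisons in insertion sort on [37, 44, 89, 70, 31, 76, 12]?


Algorithm: insertion sort
Input: [37, 44, 89, 70, 31, 76, 12]
Sorted: [12, 31, 37, 44, 70, 76, 89]

16


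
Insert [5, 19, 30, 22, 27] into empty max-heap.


Insert 5: [5]
Insert 19: [19, 5]
Insert 30: [30, 5, 19]
Insert 22: [30, 22, 19, 5]
Insert 27: [30, 27, 19, 5, 22]

Final heap: [30, 27, 19, 5, 22]


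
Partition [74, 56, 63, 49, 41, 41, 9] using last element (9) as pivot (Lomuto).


Pivot: 9
Place pivot at 0: [9, 56, 63, 49, 41, 41, 74]

Partitioned: [9, 56, 63, 49, 41, 41, 74]
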